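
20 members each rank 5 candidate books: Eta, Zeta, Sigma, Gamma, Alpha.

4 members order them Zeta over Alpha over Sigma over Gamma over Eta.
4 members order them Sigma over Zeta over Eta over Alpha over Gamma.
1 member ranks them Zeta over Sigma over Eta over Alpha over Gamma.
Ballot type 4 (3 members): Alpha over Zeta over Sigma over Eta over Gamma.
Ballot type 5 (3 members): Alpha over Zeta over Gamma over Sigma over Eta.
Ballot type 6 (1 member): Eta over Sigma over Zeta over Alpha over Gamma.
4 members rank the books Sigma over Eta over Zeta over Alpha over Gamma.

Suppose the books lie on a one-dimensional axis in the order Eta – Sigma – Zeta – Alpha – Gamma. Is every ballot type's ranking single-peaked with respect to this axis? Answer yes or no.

Axis positions: Eta=1, Sigma=2, Zeta=3, Alpha=4, Gamma=5.
Ballot type 1 (peak Zeta at position 3): ranking walks positions 3-4-2-5-1, expanding outward from the peak — single-peaked.
Ballot type 2 (peak Sigma at position 2): ranking walks positions 2-3-1-4-5, expanding outward from the peak — single-peaked.
Ballot type 3 (peak Zeta at position 3): ranking walks positions 3-2-1-4-5, expanding outward from the peak — single-peaked.
Ballot type 4 (peak Alpha at position 4): ranking walks positions 4-3-2-1-5, expanding outward from the peak — single-peaked.
Ballot type 5 (peak Alpha at position 4): ranking walks positions 4-3-5-2-1, expanding outward from the peak — single-peaked.
Ballot type 6 (peak Eta at position 1): ranking walks positions 1-2-3-4-5, expanding outward from the peak — single-peaked.
Ballot type 7 (peak Sigma at position 2): ranking walks positions 2-1-3-4-5, expanding outward from the peak — single-peaked.
Every ranking is single-peaked on this axis.

yes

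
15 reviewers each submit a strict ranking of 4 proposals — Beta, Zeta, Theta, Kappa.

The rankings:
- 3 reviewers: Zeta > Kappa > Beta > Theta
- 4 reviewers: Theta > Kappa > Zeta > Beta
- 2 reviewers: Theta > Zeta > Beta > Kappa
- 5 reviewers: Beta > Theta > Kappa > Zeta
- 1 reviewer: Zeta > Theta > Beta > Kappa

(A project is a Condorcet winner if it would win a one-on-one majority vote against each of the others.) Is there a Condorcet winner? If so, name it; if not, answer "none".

none

Pairwise majorities:
Beta vs Zeta: 5 to 10, Zeta.
Beta vs Theta: Beta preferred on 3+5 = 8 ballots; Beta wins 8–7.
Beta vs Kappa: 8 to 7, Beta.
Zeta vs Theta: Zeta preferred on 3+1 = 4 ballots; Theta wins 11–4.
Zeta vs Kappa: 6 to 9, Kappa.
Theta vs Kappa: 12 to 3, Theta.
No project is unbeaten: Beta loses to Zeta; Zeta loses to Theta; Theta loses to Beta; Kappa loses to Beta. In particular Beta beats Theta beats Zeta beats Beta is a majority cycle — no Condorcet winner exists.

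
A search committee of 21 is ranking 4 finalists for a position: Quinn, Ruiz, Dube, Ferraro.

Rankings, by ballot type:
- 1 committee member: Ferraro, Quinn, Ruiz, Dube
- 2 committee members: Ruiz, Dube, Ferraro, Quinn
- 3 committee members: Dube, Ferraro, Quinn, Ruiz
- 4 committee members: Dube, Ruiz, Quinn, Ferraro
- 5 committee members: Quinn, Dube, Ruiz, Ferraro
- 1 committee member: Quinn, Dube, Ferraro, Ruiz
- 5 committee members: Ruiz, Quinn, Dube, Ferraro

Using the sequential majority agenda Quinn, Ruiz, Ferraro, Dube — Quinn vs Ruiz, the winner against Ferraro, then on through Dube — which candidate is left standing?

Round 1: Quinn vs Ruiz — 10–11, Ruiz advances.
Round 2: Ruiz vs Ferraro — 16–5, Ruiz advances.
Round 3: Ruiz vs Dube — 8–13, Dube advances.
Dube survives the agenda.

Dube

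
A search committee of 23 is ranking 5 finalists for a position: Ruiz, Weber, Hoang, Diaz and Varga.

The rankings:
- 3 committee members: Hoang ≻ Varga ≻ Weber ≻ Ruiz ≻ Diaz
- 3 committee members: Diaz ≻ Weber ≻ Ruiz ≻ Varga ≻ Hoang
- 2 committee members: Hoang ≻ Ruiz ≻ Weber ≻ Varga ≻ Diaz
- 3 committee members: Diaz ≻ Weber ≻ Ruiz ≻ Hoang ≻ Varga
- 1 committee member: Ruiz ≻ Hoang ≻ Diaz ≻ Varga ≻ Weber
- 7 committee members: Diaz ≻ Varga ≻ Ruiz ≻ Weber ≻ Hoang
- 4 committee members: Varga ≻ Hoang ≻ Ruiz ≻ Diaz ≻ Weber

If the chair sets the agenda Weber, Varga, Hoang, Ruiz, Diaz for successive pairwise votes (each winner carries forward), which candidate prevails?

Diaz

Round 1: Weber vs Varga — 8–15, Varga advances.
Round 2: Varga vs Hoang — 14–9, Varga advances.
Round 3: Varga vs Ruiz — 14–9, Varga advances.
Round 4: Varga vs Diaz — 9–14, Diaz advances.
Diaz survives the agenda.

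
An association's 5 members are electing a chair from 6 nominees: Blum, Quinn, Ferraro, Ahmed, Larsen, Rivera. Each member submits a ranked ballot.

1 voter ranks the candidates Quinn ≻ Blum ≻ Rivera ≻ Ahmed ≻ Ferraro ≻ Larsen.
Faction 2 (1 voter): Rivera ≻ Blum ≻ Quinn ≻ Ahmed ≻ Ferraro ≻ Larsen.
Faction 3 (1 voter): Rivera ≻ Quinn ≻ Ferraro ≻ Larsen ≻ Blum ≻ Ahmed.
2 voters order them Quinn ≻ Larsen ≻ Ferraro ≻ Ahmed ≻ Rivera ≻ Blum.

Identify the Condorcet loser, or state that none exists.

Ahmed

Head-to-head results (5 voters):
Blum vs Quinn: Blum preferred on 1 ballot; Quinn wins 4–1.
Blum–Ferraro: Ferraro 3–2.
Blum vs Ahmed: Blum preferred on 1+1+1 = 3 ballots; Blum wins 3–2.
Blum–Larsen: Larsen 3–2.
Blum vs Rivera: Blum preferred on 1 ballot; Rivera wins 4–1.
Quinn vs Ferraro: Quinn is ranked higher on 1+1+1+2 = 5 ballots, Ferraro on 0. Quinn wins 5–0.
Quinn vs Ahmed: Quinn is ranked higher on 1+1+1+2 = 5 ballots, Ahmed on 0. Quinn wins 5–0.
Quinn vs Larsen: Quinn, 5–0.
Quinn vs Rivera: Quinn is ranked higher on 1+2 = 3 ballots, Rivera on 2. Quinn wins 3–2.
Ferraro vs Ahmed: Ferraro, 3–2.
Ferraro vs Larsen: 1+1+1 = 3 for Ferraro, 2 for Larsen — Ferraro by 3–2.
Ferraro vs Rivera: 2 for Ferraro, 3 for Rivera — Rivera by 3–2.
Ahmed vs Larsen: Larsen, 3–2.
Ahmed vs Rivera: Ahmed is ranked higher on 2 ballots, Rivera on 3. Rivera wins 3–2.
Larsen vs Rivera: Rivera wins 3–2.
Ahmed loses to every other candidate — it is the Condorcet loser.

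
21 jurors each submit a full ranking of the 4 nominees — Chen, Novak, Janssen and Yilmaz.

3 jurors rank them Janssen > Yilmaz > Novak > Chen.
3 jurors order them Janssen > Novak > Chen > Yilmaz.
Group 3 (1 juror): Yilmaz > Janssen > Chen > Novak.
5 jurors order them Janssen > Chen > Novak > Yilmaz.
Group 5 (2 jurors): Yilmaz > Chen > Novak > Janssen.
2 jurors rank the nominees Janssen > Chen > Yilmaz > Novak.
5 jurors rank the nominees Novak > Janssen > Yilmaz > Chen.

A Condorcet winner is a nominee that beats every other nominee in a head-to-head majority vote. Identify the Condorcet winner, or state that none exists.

Pairwise majorities:
Chen vs Novak: 10 to 11, Novak.
Chen vs Janssen: Chen is ranked higher on 2 ballots, Janssen on 19. Janssen wins 19–2.
Chen vs Yilmaz: Chen preferred on 3+5+2 = 10 ballots; Yilmaz wins 11–10.
Novak vs Janssen: 7 to 14, Janssen.
Novak vs Yilmaz: 3+5+5 = 13 for Novak, 8 for Yilmaz — Novak by 13–8.
Janssen vs Yilmaz: Janssen is ranked higher on 3+3+5+2+5 = 18 ballots, Yilmaz on 3. Janssen wins 18–3.
Janssen defeats every rival head-to-head and is the Condorcet winner.

Janssen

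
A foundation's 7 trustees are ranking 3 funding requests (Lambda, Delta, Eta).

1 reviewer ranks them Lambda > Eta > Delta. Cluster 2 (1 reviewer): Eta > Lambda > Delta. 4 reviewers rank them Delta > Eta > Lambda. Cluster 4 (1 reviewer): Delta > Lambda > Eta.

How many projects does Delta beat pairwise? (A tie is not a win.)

2

Delta against each rival (7 reviewers):
Delta–Lambda: Delta 5–2.
Delta vs Eta: Delta preferred on 4+1 = 5 ballots; Delta wins 5–2.
Delta beats Lambda, Eta — 2 pairwise wins.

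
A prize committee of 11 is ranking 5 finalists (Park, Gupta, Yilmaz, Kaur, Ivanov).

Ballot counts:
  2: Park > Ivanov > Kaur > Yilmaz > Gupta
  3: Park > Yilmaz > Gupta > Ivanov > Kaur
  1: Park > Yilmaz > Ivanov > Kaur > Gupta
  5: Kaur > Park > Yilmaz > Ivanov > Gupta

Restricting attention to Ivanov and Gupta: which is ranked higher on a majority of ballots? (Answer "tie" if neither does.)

Ivanov

Ballots ranking Ivanov above Gupta: 2 + 1 + 5 = 8.
Ballots ranking Gupta above Ivanov: 11 − 8 = 3.
Ivanov wins the head-to-head 8–3.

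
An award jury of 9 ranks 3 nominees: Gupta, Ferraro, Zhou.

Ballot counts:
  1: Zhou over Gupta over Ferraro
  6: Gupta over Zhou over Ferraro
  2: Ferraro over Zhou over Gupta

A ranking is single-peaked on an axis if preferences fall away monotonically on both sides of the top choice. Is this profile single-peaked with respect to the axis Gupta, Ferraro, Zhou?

no

Axis positions: Gupta=1, Ferraro=2, Zhou=3.
Type 1: ranking walks positions 3-1-2; Gupta is ranked above Ferraro even though Ferraro lies between Gupta and the peak Zhou on the axis — preferences dip and rise again. Not single-peaked.
Type 2: ranking walks positions 1-3-2; Zhou is ranked above Ferraro even though Ferraro lies between Zhou and the peak Gupta on the axis — preferences dip and rise again. Not single-peaked.
Type 3 (peak Ferraro at position 2): ranking walks positions 2-3-1, expanding outward from the peak — single-peaked.
Type 1 violates single-peakedness, so the profile is not single-peaked on this axis.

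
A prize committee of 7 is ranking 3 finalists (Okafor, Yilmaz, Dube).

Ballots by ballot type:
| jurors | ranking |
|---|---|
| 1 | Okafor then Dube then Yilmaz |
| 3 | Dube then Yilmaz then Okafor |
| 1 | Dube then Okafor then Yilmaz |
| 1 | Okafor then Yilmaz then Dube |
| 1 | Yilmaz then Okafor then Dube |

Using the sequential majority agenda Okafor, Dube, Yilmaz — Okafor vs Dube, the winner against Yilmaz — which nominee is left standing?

Dube

Round 1: Okafor vs Dube — 3–4, Dube advances.
Round 2: Dube vs Yilmaz — 5–2, Dube advances.
The agenda winner is Dube.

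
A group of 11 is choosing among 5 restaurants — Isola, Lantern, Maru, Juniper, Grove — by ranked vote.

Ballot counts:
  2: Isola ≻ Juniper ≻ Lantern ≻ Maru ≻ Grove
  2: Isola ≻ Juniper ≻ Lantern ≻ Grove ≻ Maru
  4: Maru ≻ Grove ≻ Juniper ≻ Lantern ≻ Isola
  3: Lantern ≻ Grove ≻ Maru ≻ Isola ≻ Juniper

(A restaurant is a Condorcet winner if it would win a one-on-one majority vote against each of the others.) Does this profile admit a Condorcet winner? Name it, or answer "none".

Head-to-head results (11 friends):
Isola–Lantern: Lantern 7–4.
Isola–Maru: Maru 7–4.
Isola–Juniper: Isola 7–4.
Isola vs Grove: Grove wins 7–4.
Lantern–Maru: Lantern 7–4.
Lantern vs Juniper: Juniper wins 8–3.
Lantern–Grove: Lantern 7–4.
Maru–Juniper: Maru 7–4.
Maru vs Grove: Maru, 6–5.
Juniper vs Grove: Grove, 7–4.
No restaurant is unbeaten: Isola loses to Lantern; Lantern loses to Juniper; Maru loses to Lantern; Juniper loses to Isola; Grove loses to Lantern. In particular Isola beats Juniper beats Lantern beats Isola is a majority cycle — no Condorcet winner exists.

none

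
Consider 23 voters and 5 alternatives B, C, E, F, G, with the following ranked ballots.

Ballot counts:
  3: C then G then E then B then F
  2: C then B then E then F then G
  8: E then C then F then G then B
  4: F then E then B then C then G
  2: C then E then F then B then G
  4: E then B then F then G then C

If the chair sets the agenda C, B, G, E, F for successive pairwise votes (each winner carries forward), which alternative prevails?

E

Round 1: C vs B — 15–8, C advances.
Round 2: C vs G — 19–4, C advances.
Round 3: C vs E — 7–16, E advances.
Round 4: E vs F — 19–4, E advances.
E survives the agenda.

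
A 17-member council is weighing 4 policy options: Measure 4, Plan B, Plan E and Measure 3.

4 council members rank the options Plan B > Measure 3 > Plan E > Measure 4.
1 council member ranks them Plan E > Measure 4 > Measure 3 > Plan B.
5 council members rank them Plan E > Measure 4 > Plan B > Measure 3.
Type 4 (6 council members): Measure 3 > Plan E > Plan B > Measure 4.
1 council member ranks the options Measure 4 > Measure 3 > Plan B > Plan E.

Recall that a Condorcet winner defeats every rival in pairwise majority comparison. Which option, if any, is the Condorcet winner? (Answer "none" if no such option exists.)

none

Head-to-head results (17 council members):
Measure 4 vs Plan B: 1+5+1 = 7 for Measure 4, 10 for Plan B — Plan B by 10–7.
Measure 4 vs Plan E: Measure 4 is ranked higher on 1 ballot, Plan E on 16. Plan E wins 16–1.
Measure 4 vs Measure 3: Measure 4 preferred on 1+5+1 = 7 ballots; Measure 3 wins 10–7.
Plan B vs Plan E: Plan B is ranked higher on 4+1 = 5 ballots, Plan E on 12. Plan E wins 12–5.
Plan B vs Measure 3: 4+5 = 9 for Plan B, 8 for Measure 3 — Plan B by 9–8.
Plan E vs Measure 3: 1+5 = 6 for Plan E, 11 for Measure 3 — Measure 3 by 11–6.
Every option loses at least once (Measure 4 loses to Plan B; Plan B loses to Plan E; Plan E loses to Measure 3; Measure 3 loses to Plan B). The majority relation contains the cycle Plan B > Measure 3 > Plan E > Plan B, so there is no Condorcet winner.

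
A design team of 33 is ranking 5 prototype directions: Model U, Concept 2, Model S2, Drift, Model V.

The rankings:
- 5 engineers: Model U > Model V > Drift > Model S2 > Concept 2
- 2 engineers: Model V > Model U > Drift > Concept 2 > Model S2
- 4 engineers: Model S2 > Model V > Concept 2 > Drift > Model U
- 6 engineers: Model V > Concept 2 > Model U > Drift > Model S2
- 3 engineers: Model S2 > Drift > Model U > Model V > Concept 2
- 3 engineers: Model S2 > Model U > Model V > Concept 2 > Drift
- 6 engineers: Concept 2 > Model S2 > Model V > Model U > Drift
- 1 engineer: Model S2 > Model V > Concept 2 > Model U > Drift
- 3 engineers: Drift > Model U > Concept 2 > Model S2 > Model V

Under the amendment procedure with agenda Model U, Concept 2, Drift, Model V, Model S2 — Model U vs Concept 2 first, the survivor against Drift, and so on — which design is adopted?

Round 1: Model U vs Concept 2 — 16–17, Concept 2 advances.
Round 2: Concept 2 vs Drift — 20–13, Concept 2 advances.
Round 3: Concept 2 vs Model V — 9–24, Model V advances.
Round 4: Model V vs Model S2 — 13–20, Model S2 advances.
Model S2 survives the agenda.

Model S2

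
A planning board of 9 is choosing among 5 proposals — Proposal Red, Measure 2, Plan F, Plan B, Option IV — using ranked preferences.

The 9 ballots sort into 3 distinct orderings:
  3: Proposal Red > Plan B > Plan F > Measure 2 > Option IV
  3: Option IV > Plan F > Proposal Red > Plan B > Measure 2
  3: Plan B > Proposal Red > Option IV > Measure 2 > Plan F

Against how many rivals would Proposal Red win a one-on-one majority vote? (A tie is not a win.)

Proposal Red against each rival (9 council members):
Proposal Red vs Measure 2: Proposal Red preferred on 3+3+3 = 9 ballots; Proposal Red wins 9–0.
Proposal Red–Plan F: Proposal Red 6–3.
Proposal Red–Plan B: Proposal Red 6–3.
Proposal Red vs Option IV: Proposal Red, 6–3.
Proposal Red beats Measure 2, Plan F, Plan B, Option IV — 4 pairwise wins.

4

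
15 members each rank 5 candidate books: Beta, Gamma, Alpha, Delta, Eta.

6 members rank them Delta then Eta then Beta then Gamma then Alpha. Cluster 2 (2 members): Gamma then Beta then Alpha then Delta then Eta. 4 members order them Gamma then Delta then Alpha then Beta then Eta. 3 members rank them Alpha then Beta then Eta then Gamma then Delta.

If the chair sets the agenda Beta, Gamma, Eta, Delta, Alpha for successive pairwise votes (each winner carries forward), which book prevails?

Round 1: Beta vs Gamma — 9–6, Beta advances.
Round 2: Beta vs Eta — 9–6, Beta advances.
Round 3: Beta vs Delta — 5–10, Delta advances.
Round 4: Delta vs Alpha — 10–5, Delta advances.
The agenda winner is Delta.

Delta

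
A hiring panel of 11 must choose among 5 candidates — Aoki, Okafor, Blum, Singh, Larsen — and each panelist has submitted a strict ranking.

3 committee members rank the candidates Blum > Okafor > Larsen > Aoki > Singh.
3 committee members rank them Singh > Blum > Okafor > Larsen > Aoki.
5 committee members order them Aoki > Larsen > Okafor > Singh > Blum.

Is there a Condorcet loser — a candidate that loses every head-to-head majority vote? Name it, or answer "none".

Pairwise majorities:
Aoki vs Okafor: Aoki is ranked higher on 5 ballots, Okafor on 6. Okafor wins 6–5.
Aoki vs Blum: Aoki is ranked higher on 5 ballots, Blum on 6. Blum wins 6–5.
Aoki vs Singh: 8 to 3, Aoki.
Aoki–Larsen: Larsen 6–5.
Okafor vs Blum: Okafor is ranked higher on 5 ballots, Blum on 6. Blum wins 6–5.
Okafor vs Singh: Okafor, 8–3.
Okafor vs Larsen: Okafor wins 6–5.
Blum vs Singh: Blum is ranked higher on 3 ballots, Singh on 8. Singh wins 8–3.
Blum vs Larsen: Blum is ranked higher on 3+3 = 6 ballots, Larsen on 5. Blum wins 6–5.
Singh vs Larsen: Larsen wins 8–3.
Each candidate has at least one pairwise win (Aoki beats Singh; Okafor beats Aoki; Blum beats Aoki; Singh beats Blum; Larsen beats Aoki) — no Condorcet loser.

none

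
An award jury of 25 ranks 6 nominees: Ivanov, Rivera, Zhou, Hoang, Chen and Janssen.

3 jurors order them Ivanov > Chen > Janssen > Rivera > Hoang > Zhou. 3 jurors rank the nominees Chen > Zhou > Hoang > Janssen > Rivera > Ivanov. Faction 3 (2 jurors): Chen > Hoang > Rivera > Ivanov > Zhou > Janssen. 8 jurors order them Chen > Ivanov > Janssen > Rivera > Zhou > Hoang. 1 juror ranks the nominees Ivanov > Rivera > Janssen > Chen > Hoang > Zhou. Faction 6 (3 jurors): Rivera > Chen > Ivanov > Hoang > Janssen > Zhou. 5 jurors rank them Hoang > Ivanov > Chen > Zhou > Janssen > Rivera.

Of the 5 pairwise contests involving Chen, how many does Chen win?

Chen against each rival (25 jurors):
Chen vs Ivanov: Chen preferred on 3+2+8+3 = 16 ballots; Chen wins 16–9.
Chen–Rivera: Chen 21–4.
Chen vs Zhou: Chen preferred on 25 ballots; Chen wins 25–0.
Chen–Hoang: Chen 20–5.
Chen vs Janssen: Chen, 24–1.
Chen beats Ivanov, Rivera, Zhou, Hoang, Janssen — 5 pairwise wins.

5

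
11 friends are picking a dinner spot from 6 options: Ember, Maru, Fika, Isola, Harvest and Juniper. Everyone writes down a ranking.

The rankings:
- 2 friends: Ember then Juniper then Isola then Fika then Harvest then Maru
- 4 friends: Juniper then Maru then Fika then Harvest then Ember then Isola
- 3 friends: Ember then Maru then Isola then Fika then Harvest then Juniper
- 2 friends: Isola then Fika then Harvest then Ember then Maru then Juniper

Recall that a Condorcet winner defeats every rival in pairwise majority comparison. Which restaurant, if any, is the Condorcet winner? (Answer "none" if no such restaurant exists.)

Head-to-head results (11 friends):
Ember–Maru: Ember 7–4.
Ember vs Fika: Fika wins 6–5.
Ember vs Isola: Ember wins 9–2.
Ember–Harvest: Harvest 6–5.
Ember vs Juniper: Ember wins 7–4.
Maru vs Fika: Maru wins 7–4.
Maru vs Isola: Maru, 7–4.
Maru vs Harvest: Maru, 7–4.
Maru–Juniper: Juniper 6–5.
Fika–Isola: Isola 7–4.
Fika vs Harvest: Fika wins 11–0.
Fika vs Juniper: Juniper wins 6–5.
Isola–Harvest: Isola 7–4.
Isola vs Juniper: Juniper wins 6–5.
Harvest vs Juniper: Juniper wins 6–5.
Every restaurant loses at least once (Ember loses to Fika; Maru loses to Ember; Fika loses to Maru; Isola loses to Ember; Harvest loses to Maru; Juniper loses to Ember). The majority relation contains the cycle Ember → Maru → Fika → Ember, so there is no Condorcet winner.

none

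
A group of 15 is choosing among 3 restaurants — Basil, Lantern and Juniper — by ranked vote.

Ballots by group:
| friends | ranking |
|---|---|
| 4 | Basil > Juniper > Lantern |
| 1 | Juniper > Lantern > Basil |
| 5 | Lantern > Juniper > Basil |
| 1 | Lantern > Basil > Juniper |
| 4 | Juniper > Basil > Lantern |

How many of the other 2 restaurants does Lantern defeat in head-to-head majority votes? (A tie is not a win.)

0

Lantern against each rival (15 friends):
Lantern–Basil: Basil 8–7.
Lantern vs Juniper: Juniper, 9–6.
Lantern beats no one; loses to Basil, Juniper — 0 pairwise wins.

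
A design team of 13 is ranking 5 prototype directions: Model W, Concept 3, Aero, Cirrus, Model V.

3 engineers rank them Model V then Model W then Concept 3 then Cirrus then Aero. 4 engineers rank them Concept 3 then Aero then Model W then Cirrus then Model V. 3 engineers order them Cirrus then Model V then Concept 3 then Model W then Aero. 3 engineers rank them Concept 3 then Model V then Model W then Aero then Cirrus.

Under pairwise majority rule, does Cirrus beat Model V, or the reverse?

Ballots ranking Cirrus above Model V: 4 + 3 = 7.
Ballots ranking Model V above Cirrus: 13 − 7 = 6.
Cirrus wins the head-to-head 7–6.

Cirrus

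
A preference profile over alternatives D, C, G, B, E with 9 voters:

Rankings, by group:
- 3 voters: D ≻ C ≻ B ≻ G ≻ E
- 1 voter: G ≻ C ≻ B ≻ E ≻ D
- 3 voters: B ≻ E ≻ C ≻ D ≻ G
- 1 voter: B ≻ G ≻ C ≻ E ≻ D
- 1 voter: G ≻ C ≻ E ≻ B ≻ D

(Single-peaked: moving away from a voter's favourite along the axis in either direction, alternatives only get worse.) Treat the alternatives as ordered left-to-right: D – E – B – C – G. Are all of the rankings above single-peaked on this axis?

no

Axis positions: D=1, E=2, B=3, C=4, G=5.
Group 1: ranking walks positions 1-4-3-5-2; C is ranked above E even though E lies between C and the peak D on the axis — preferences dip and rise again. Not single-peaked.
Group 2 (peak G at position 5): ranking walks positions 5-4-3-2-1, expanding outward from the peak — single-peaked.
Group 3 (peak B at position 3): ranking walks positions 3-2-4-1-5, expanding outward from the peak — single-peaked.
Group 4: ranking walks positions 3-5-4-2-1; G is ranked above C even though C lies between G and the peak B on the axis — preferences dip and rise again. Not single-peaked.
Group 5: ranking walks positions 5-4-2-3-1; E is ranked above B even though B lies between E and the peak G on the axis — preferences dip and rise again. Not single-peaked.
Group 1 violates single-peakedness, so the profile is not single-peaked on this axis.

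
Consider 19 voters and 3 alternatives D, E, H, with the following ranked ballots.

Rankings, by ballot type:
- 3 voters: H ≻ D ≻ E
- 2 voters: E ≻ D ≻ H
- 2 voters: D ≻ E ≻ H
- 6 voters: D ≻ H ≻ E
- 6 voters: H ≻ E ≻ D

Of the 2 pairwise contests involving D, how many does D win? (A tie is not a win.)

2

D against each rival (19 voters):
D vs E: D wins 11–8.
D–H: D 10–9.
D beats E, H — 2 pairwise wins.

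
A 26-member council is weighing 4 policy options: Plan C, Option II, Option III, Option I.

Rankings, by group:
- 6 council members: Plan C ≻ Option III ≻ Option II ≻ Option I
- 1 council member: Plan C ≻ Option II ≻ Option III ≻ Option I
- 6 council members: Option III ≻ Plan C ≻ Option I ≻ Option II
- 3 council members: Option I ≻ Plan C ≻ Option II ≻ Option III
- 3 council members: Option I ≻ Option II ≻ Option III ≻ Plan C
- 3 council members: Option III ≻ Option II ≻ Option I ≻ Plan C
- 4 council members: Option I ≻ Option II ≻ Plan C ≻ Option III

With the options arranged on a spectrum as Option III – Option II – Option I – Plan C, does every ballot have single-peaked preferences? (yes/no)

no

Axis positions: Option III=1, Option II=2, Option I=3, Plan C=4.
Group 1: ranking walks positions 4-1-2-3; Option III is ranked above Option I even though Option I lies between Option III and the peak Plan C on the axis — preferences dip and rise again. Not single-peaked.
Group 2: ranking walks positions 4-2-1-3; Option II is ranked above Option I even though Option I lies between Option II and the peak Plan C on the axis — preferences dip and rise again. Not single-peaked.
Group 3: ranking walks positions 1-4-3-2; Plan C is ranked above Option II even though Option II lies between Plan C and the peak Option III on the axis — preferences dip and rise again. Not single-peaked.
Group 4 (peak Option I at position 3): ranking walks positions 3-4-2-1, expanding outward from the peak — single-peaked.
Group 5 (peak Option I at position 3): ranking walks positions 3-2-1-4, expanding outward from the peak — single-peaked.
Group 6 (peak Option III at position 1): ranking walks positions 1-2-3-4, expanding outward from the peak — single-peaked.
Group 7 (peak Option I at position 3): ranking walks positions 3-2-4-1, expanding outward from the peak — single-peaked.
Group 1 violates single-peakedness, so the profile is not single-peaked on this axis.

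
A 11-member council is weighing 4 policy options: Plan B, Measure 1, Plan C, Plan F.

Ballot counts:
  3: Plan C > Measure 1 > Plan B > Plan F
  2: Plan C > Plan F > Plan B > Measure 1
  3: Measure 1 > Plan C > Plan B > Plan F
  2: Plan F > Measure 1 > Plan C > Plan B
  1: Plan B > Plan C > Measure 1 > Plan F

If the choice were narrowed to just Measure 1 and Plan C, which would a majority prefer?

Ballots ranking Measure 1 above Plan C: 3 + 2 = 5.
Ballots ranking Plan C above Measure 1: 11 − 5 = 6.
Plan C wins the head-to-head 6–5.

Plan C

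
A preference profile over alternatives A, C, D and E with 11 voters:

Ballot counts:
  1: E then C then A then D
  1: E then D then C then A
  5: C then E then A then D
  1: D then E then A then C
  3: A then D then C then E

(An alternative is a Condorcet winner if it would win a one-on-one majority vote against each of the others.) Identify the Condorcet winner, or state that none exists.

Head-to-head results (11 voters):
A vs C: C wins 7–4.
A vs D: A wins 9–2.
A vs E: E, 8–3.
C vs D: C wins 6–5.
C–E: C 8–3.
D vs E: E, 7–4.
C defeats every rival head-to-head and is the Condorcet winner.

C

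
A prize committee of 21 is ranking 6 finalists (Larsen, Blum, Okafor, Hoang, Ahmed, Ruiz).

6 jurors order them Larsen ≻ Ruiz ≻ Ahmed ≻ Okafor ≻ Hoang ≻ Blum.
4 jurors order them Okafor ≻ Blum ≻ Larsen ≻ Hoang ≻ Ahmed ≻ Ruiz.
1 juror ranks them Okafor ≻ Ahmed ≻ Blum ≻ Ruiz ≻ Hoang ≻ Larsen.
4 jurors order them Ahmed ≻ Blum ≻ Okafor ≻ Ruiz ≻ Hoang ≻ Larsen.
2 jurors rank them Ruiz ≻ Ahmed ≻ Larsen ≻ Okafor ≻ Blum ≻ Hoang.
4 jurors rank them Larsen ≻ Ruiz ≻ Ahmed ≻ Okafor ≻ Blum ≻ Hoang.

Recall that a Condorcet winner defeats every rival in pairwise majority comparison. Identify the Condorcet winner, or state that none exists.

Larsen

Pairwise majorities:
Larsen vs Blum: Larsen wins 12–9.
Larsen vs Okafor: Larsen, 12–9.
Larsen–Hoang: Larsen 16–5.
Larsen vs Ahmed: Larsen wins 14–7.
Larsen–Ruiz: Larsen 14–7.
Blum vs Okafor: Okafor, 17–4.
Blum–Hoang: Blum 15–6.
Blum vs Ahmed: Ahmed, 17–4.
Blum vs Ruiz: Ruiz wins 12–9.
Okafor vs Hoang: Okafor, 21–0.
Okafor–Ahmed: Ahmed 16–5.
Okafor vs Ruiz: Ruiz wins 12–9.
Hoang vs Ahmed: Ahmed, 17–4.
Hoang vs Ruiz: Ruiz, 17–4.
Ahmed vs Ruiz: Ruiz, 12–9.
Larsen beats each of Blum, Okafor, Hoang, Ahmed, Ruiz — Larsen is the Condorcet winner.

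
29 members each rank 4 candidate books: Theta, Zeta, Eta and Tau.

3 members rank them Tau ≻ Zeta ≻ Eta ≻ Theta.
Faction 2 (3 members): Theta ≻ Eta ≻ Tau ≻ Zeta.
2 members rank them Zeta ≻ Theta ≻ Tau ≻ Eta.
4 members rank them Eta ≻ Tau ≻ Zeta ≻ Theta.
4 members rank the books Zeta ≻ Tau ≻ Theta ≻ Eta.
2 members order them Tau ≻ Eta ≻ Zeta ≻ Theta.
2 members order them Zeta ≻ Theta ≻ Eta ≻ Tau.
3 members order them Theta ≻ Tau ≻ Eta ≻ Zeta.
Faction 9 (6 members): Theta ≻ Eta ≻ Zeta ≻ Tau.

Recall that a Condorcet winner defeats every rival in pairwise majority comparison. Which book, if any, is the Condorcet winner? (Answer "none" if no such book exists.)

Check each pair by majority over 29 ballots:
Theta vs Zeta: Theta preferred on 3+3+6 = 12 ballots; Zeta wins 17–12.
Theta vs Eta: 3+2+4+2+3+6 = 20 for Theta, 9 for Eta — Theta by 20–9.
Theta vs Tau: Theta wins 16–13.
Zeta vs Eta: 3+2+4+2 = 11 for Zeta, 18 for Eta — Eta by 18–11.
Zeta vs Tau: Tau wins 15–14.
Eta–Tau: Eta 15–14.
No book is unbeaten: Theta loses to Zeta; Zeta loses to Eta; Eta loses to Theta; Tau loses to Theta. In particular Theta beats Eta beats Zeta beats Theta is a majority cycle — no Condorcet winner exists.

none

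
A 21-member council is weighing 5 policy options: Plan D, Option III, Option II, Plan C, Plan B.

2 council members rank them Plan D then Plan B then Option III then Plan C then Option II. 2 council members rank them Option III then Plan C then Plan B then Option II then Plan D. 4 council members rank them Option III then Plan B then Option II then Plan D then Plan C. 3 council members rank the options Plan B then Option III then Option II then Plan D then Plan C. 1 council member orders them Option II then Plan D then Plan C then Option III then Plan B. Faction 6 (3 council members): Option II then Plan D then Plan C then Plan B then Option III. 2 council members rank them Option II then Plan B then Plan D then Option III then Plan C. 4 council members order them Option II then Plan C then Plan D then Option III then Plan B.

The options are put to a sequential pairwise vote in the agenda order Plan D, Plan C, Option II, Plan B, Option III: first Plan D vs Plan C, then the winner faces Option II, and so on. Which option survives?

Option III

Round 1: Plan D vs Plan C — 15–6, Plan D advances.
Round 2: Plan D vs Option II — 2–19, Option II advances.
Round 3: Option II vs Plan B — 10–11, Plan B advances.
Round 4: Plan B vs Option III — 10–11, Option III advances.
Option III survives the agenda.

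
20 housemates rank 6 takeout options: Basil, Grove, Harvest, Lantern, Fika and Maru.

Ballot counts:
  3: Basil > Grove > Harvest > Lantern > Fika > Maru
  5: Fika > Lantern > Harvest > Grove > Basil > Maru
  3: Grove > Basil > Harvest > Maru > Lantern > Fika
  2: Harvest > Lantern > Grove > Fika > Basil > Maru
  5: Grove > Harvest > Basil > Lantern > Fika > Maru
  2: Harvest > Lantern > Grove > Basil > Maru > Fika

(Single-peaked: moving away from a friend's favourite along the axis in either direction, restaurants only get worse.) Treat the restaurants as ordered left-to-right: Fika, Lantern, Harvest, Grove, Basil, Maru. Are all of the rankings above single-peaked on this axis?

Axis positions: Fika=1, Lantern=2, Harvest=3, Grove=4, Basil=5, Maru=6.
Group 1 (peak Basil at position 5): ranking walks positions 5-4-3-2-1-6, expanding outward from the peak — single-peaked.
Group 2 (peak Fika at position 1): ranking walks positions 1-2-3-4-5-6, expanding outward from the peak — single-peaked.
Group 3 (peak Grove at position 4): ranking walks positions 4-5-3-6-2-1, expanding outward from the peak — single-peaked.
Group 4 (peak Harvest at position 3): ranking walks positions 3-2-4-1-5-6, expanding outward from the peak — single-peaked.
Group 5 (peak Grove at position 4): ranking walks positions 4-3-5-2-1-6, expanding outward from the peak — single-peaked.
Group 6 (peak Harvest at position 3): ranking walks positions 3-2-4-5-6-1, expanding outward from the peak — single-peaked.
Every ranking is single-peaked on this axis.

yes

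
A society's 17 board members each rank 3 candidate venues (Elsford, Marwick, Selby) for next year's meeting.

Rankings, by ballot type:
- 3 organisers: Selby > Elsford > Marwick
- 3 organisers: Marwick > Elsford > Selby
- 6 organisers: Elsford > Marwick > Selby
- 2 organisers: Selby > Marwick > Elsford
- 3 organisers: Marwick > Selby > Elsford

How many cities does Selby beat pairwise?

Selby against each rival (17 organisers):
Selby vs Elsford: 8 to 9, Elsford.
Selby vs Marwick: Selby preferred on 3+2 = 5 ballots; Marwick wins 12–5.
Selby beats no one; loses to Elsford, Marwick — 0 pairwise wins.

0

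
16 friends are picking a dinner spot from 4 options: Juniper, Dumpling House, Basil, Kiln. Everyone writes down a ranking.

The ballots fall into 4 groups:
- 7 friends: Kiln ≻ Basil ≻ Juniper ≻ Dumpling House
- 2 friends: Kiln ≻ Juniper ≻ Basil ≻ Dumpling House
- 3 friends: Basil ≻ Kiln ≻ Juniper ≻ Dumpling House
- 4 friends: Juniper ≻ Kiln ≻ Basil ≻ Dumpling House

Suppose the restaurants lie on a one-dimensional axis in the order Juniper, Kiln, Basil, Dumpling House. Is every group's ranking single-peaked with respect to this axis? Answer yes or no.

Axis positions: Juniper=1, Kiln=2, Basil=3, Dumpling House=4.
Group 1 (peak Kiln at position 2): ranking walks positions 2-3-1-4, expanding outward from the peak — single-peaked.
Group 2 (peak Kiln at position 2): ranking walks positions 2-1-3-4, expanding outward from the peak — single-peaked.
Group 3 (peak Basil at position 3): ranking walks positions 3-2-1-4, expanding outward from the peak — single-peaked.
Group 4 (peak Juniper at position 1): ranking walks positions 1-2-3-4, expanding outward from the peak — single-peaked.
Every ranking is single-peaked on this axis.

yes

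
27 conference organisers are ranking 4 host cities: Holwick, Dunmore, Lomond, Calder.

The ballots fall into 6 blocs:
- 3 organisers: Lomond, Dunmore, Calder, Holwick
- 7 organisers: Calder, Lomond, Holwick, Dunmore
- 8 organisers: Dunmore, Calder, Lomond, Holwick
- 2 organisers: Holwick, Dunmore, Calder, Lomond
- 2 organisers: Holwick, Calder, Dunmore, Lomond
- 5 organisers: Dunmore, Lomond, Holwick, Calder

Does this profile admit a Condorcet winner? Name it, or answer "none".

Check each pair by majority over 27 ballots:
Holwick vs Dunmore: 7+2+2 = 11 for Holwick, 16 for Dunmore — Dunmore by 16–11.
Holwick vs Lomond: 2+2 = 4 for Holwick, 23 for Lomond — Lomond by 23–4.
Holwick vs Calder: Holwick preferred on 2+2+5 = 9 ballots; Calder wins 18–9.
Dunmore vs Lomond: Dunmore is ranked higher on 8+2+2+5 = 17 ballots, Lomond on 10. Dunmore wins 17–10.
Dunmore vs Calder: Dunmore is ranked higher on 3+8+2+5 = 18 ballots, Calder on 9. Dunmore wins 18–9.
Lomond vs Calder: 8 to 19, Calder.
Only Dunmore has no losses; Dunmore is the Condorcet winner.

Dunmore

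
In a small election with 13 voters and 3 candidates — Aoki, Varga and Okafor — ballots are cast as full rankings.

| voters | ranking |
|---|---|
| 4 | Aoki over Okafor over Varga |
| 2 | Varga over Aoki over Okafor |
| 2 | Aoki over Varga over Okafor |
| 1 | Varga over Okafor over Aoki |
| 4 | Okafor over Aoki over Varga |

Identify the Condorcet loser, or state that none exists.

Varga

Head-to-head results (13 voters):
Aoki–Varga: Aoki 10–3.
Aoki vs Okafor: Aoki preferred on 4+2+2 = 8 ballots; Aoki wins 8–5.
Varga vs Okafor: Varga is ranked higher on 2+2+1 = 5 ballots, Okafor on 8. Okafor wins 8–5.
Varga is beaten in every head-to-head and is the Condorcet loser.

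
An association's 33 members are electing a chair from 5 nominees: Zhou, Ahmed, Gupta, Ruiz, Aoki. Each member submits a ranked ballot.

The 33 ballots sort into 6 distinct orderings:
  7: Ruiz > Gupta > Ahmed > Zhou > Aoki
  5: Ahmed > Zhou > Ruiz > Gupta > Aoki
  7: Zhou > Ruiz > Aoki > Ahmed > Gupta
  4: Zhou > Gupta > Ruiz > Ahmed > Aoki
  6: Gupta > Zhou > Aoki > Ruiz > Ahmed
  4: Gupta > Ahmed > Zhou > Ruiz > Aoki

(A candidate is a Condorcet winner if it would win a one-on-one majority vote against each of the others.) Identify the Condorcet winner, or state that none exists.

none

Pairwise majorities:
Zhou vs Ahmed: Zhou wins 17–16.
Zhou vs Gupta: Gupta, 17–16.
Zhou vs Ruiz: Zhou wins 26–7.
Zhou vs Aoki: Zhou, 33–0.
Ahmed–Gupta: Gupta 21–12.
Ahmed–Ruiz: Ruiz 24–9.
Ahmed–Aoki: Ahmed 20–13.
Gupta vs Ruiz: Ruiz, 19–14.
Gupta–Aoki: Gupta 26–7.
Ruiz vs Aoki: Ruiz wins 27–6.
Every candidate loses at least once (Zhou loses to Gupta; Ahmed loses to Zhou; Gupta loses to Ruiz; Ruiz loses to Zhou; Aoki loses to Zhou). The majority relation contains the cycle Zhou > Ruiz > Gupta > Zhou, so there is no Condorcet winner.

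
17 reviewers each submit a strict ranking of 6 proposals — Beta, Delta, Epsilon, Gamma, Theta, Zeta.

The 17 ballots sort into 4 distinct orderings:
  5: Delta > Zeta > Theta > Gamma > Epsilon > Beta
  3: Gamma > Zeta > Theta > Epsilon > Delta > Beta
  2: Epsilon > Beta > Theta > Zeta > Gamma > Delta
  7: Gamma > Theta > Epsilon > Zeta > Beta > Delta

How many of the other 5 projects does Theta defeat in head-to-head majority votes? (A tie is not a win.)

4

Theta against each rival (17 reviewers):
Theta vs Beta: 5+3+7 = 15 for Theta, 2 for Beta — Theta by 15–2.
Theta vs Delta: Theta wins 12–5.
Theta vs Epsilon: Theta, 15–2.
Theta vs Gamma: Theta is ranked higher on 5+2 = 7 ballots, Gamma on 10. Gamma wins 10–7.
Theta vs Zeta: Theta, 9–8.
Theta beats Beta, Delta, Epsilon, Zeta; loses to Gamma — 4 pairwise wins.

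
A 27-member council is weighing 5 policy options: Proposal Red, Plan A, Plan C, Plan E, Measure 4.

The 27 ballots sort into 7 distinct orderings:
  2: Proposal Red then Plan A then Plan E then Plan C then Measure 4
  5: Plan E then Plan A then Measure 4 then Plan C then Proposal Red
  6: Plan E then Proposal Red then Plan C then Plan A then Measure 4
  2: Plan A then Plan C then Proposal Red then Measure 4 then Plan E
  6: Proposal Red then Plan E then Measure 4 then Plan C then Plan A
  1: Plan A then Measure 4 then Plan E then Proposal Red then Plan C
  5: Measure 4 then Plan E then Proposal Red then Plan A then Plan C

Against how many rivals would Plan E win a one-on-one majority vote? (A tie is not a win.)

4

Plan E against each rival (27 council members):
Plan E vs Proposal Red: Plan E, 17–10.
Plan E–Plan A: Plan E 22–5.
Plan E vs Plan C: Plan E wins 25–2.
Plan E vs Measure 4: Plan E wins 19–8.
Plan E beats Proposal Red, Plan A, Plan C, Measure 4 — 4 pairwise wins.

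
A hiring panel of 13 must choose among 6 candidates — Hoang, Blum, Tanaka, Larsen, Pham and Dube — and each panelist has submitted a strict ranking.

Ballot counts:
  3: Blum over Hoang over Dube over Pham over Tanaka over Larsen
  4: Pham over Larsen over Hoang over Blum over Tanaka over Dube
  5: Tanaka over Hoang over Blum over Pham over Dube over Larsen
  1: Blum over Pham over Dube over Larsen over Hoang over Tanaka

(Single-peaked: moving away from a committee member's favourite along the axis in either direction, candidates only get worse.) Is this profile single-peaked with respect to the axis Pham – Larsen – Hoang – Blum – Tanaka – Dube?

Axis positions: Pham=1, Larsen=2, Hoang=3, Blum=4, Tanaka=5, Dube=6.
Group 1: ranking walks positions 4-3-6-1-5-2; Dube is ranked above Tanaka even though Tanaka lies between Dube and the peak Blum on the axis — preferences dip and rise again. Not single-peaked.
Group 2 (peak Pham at position 1): ranking walks positions 1-2-3-4-5-6, expanding outward from the peak — single-peaked.
Group 3: ranking walks positions 5-3-4-1-6-2; Hoang is ranked above Blum even though Blum lies between Hoang and the peak Tanaka on the axis — preferences dip and rise again. Not single-peaked.
Group 4: ranking walks positions 4-1-6-2-3-5; Pham is ranked above Hoang even though Hoang lies between Pham and the peak Blum on the axis — preferences dip and rise again. Not single-peaked.
Group 1 violates single-peakedness, so the profile is not single-peaked on this axis.

no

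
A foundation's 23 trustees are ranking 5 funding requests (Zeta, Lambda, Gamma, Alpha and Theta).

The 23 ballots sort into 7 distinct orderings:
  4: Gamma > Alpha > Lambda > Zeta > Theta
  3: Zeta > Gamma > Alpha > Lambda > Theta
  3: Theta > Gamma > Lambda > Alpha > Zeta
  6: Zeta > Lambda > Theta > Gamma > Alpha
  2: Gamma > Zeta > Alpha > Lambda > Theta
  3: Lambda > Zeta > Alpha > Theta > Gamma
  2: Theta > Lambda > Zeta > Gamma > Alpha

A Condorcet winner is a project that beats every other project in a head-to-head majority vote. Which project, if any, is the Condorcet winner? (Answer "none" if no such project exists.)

Pairwise majorities:
Zeta vs Lambda: Zeta is ranked higher on 3+6+2 = 11 ballots, Lambda on 12. Lambda wins 12–11.
Zeta vs Gamma: Zeta preferred on 3+6+3+2 = 14 ballots; Zeta wins 14–9.
Zeta vs Alpha: Zeta preferred on 3+6+2+3+2 = 16 ballots; Zeta wins 16–7.
Zeta vs Theta: Zeta is ranked higher on 4+3+6+2+3 = 18 ballots, Theta on 5. Zeta wins 18–5.
Lambda vs Gamma: Lambda is ranked higher on 6+3+2 = 11 ballots, Gamma on 12. Gamma wins 12–11.
Lambda vs Alpha: 3+6+3+2 = 14 for Lambda, 9 for Alpha — Lambda by 14–9.
Lambda vs Theta: Lambda preferred on 4+3+6+2+3 = 18 ballots; Lambda wins 18–5.
Gamma vs Alpha: Gamma preferred on 4+3+3+6+2+2 = 20 ballots; Gamma wins 20–3.
Gamma vs Theta: 9 to 14, Theta.
Alpha vs Theta: Alpha preferred on 4+3+2+3 = 12 ballots; Alpha wins 12–11.
Each project drops at least one matchup (Zeta loses to Lambda; Lambda loses to Gamma; Gamma loses to Zeta; Alpha loses to Zeta; Theta loses to Zeta); the cycle Zeta → Gamma → Lambda → Zeta rules out a Condorcet winner.

none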